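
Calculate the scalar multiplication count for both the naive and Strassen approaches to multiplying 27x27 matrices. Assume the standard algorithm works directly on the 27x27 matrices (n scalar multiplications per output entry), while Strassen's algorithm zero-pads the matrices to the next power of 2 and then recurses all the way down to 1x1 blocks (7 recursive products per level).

Matrix multiplication for 27x27 matrices:

Strassen's algorithm requires power-of-2 dimensions. Pad 27x27 to 32x32 (next power of 2).

Standard algorithm: 27^3 = 19683 multiplications
Strassen's algorithm: 7^(log2(32)) = 7^5 = 16807 multiplications
Savings: 19683 - 16807 = 2876 multiplications

Standard: 19683 multiplications (27^3). Strassen: 16807 multiplications (7^5, after padding to 32x32). Strassen reduces 8 recursive multiplications to 7 at each level.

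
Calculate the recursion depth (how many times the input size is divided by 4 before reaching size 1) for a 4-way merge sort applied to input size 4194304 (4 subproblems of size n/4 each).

For divide and conquer with division factor 4:

Problem sizes at each level:
Level 0: 4194304
Level 1: 1048576
Level 2: 262144
Level 3: 65536
Level 4: 16384
Level 5: 4096
Level 6: 1024
Level 7: 256
Level 8: 64
Level 9: 16
Level 10: 4
Level 11: 1

The root is level 0 and the size-1 base case is level 11 (the tree spans levels 0 through 11, i.e. 12 levels counting the root), so the depth is the number of divisions: log_4(4194304) = 11

The recursion tree depth is log_4(4194304) = 11. At each level, the problem size is divided by 4, so it takes 11 divisions to reduce to a base case of size 1. The algorithm makes 4 recursive calls at each level.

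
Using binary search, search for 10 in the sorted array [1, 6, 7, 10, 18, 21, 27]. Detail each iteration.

Binary search for 10 in [1, 6, 7, 10, 18, 21, 27]:

lo=0, hi=6, mid=3, arr[mid]=10 -> Found target at index 3!

Binary search finds 10 at index 3 after 1 comparisons. The search repeatedly halves the search space by comparing with the middle element.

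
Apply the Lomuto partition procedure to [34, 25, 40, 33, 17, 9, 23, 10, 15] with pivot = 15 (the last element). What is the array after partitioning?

Lomuto partition with pivot = 15:

Initial array: [34, 25, 40, 33, 17, 9, 23, 10, 15]

arr[0]=34 > 15: no swap
arr[1]=25 > 15: no swap
arr[2]=40 > 15: no swap
arr[3]=33 > 15: no swap
arr[4]=17 > 15: no swap
arr[5]=9 <= 15: swap with position 0, array becomes [9, 25, 40, 33, 17, 34, 23, 10, 15]
arr[6]=23 > 15: no swap
arr[7]=10 <= 15: swap with position 1, array becomes [9, 10, 40, 33, 17, 34, 23, 25, 15]

Place pivot at position 2: [9, 10, 15, 33, 17, 34, 23, 25, 40]
Pivot position: 2

After partitioning with pivot 15, the array becomes [9, 10, 15, 33, 17, 34, 23, 25, 40]. The pivot is placed at index 2. All elements to the left of the pivot are <= 15, and all elements to the right are > 15.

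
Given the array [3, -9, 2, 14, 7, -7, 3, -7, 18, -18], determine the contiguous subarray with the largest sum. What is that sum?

Using Kadane's algorithm on [3, -9, 2, 14, 7, -7, 3, -7, 18, -18]:

Scanning through the array:
Position 1 (value -9): max_ending_here = -6, max_so_far = 3
Position 2 (value 2): max_ending_here = 2, max_so_far = 3
Position 3 (value 14): max_ending_here = 16, max_so_far = 16
Position 4 (value 7): max_ending_here = 23, max_so_far = 23
Position 5 (value -7): max_ending_here = 16, max_so_far = 23
Position 6 (value 3): max_ending_here = 19, max_so_far = 23
Position 7 (value -7): max_ending_here = 12, max_so_far = 23
Position 8 (value 18): max_ending_here = 30, max_so_far = 30
Position 9 (value -18): max_ending_here = 12, max_so_far = 30

Maximum subarray: [2, 14, 7, -7, 3, -7, 18]
Maximum sum: 30

The maximum subarray is [2, 14, 7, -7, 3, -7, 18] with sum 30. This subarray runs from index 2 to index 8.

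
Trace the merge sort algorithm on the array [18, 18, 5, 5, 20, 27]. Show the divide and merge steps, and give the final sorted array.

Merge sort trace:

Split: [18, 18, 5, 5, 20, 27] -> [18, 18, 5] and [5, 20, 27]
  Split: [18, 18, 5] -> [18] and [18, 5]
    Split: [18, 5] -> [18] and [5]
    Merge: [18] + [5] -> [5, 18]
  Merge: [18] + [5, 18] -> [5, 18, 18]
  Split: [5, 20, 27] -> [5] and [20, 27]
    Split: [20, 27] -> [20] and [27]
    Merge: [20] + [27] -> [20, 27]
  Merge: [5] + [20, 27] -> [5, 20, 27]
Merge: [5, 18, 18] + [5, 20, 27] -> [5, 5, 18, 18, 20, 27]

Final sorted array: [5, 5, 18, 18, 20, 27]

The merge sort proceeds by recursively splitting the array and merging sorted halves.
After all merges, the sorted array is [5, 5, 18, 18, 20, 27].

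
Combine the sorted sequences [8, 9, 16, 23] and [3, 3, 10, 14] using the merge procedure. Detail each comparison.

Merging process:

Compare 8 vs 3: take 3 from right. Merged: [3]
Compare 8 vs 3: take 3 from right. Merged: [3, 3]
Compare 8 vs 10: take 8 from left. Merged: [3, 3, 8]
Compare 9 vs 10: take 9 from left. Merged: [3, 3, 8, 9]
Compare 16 vs 10: take 10 from right. Merged: [3, 3, 8, 9, 10]
Compare 16 vs 14: take 14 from right. Merged: [3, 3, 8, 9, 10, 14]
Append remaining from left: [16, 23]. Merged: [3, 3, 8, 9, 10, 14, 16, 23]

Final merged array: [3, 3, 8, 9, 10, 14, 16, 23]
Total comparisons: 6

The merged array is [3, 3, 8, 9, 10, 14, 16, 23], requiring 6 comparisons. The merge step runs in O(n) time where n is the total number of elements.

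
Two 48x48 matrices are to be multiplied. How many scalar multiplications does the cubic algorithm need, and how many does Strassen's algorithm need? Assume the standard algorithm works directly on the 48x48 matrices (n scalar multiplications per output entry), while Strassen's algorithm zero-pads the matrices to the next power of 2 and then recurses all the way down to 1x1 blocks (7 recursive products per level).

Matrix multiplication for 48x48 matrices:

Strassen's algorithm requires power-of-2 dimensions. Pad 48x48 to 64x64 (next power of 2).

Standard algorithm: 48^3 = 110592 multiplications
Strassen's algorithm: 7^(log2(64)) = 7^6 = 117649 multiplications
Difference: 110592 - 117649 = -7057 (Strassen uses MORE here due to padding overhead — for small or just-over-power-of-2 n, padding can outweigh the per-level savings)

Standard: 110592 multiplications (48^3). Strassen: 117649 multiplications (7^6, after padding to 64x64). Strassen reduces 8 recursive multiplications to 7 at each level.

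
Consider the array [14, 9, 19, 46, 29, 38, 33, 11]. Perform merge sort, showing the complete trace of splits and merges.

Merge sort trace:

Split: [14, 9, 19, 46, 29, 38, 33, 11] -> [14, 9, 19, 46] and [29, 38, 33, 11]
  Split: [14, 9, 19, 46] -> [14, 9] and [19, 46]
    Split: [14, 9] -> [14] and [9]
    Merge: [14] + [9] -> [9, 14]
    Split: [19, 46] -> [19] and [46]
    Merge: [19] + [46] -> [19, 46]
  Merge: [9, 14] + [19, 46] -> [9, 14, 19, 46]
  Split: [29, 38, 33, 11] -> [29, 38] and [33, 11]
    Split: [29, 38] -> [29] and [38]
    Merge: [29] + [38] -> [29, 38]
    Split: [33, 11] -> [33] and [11]
    Merge: [33] + [11] -> [11, 33]
  Merge: [29, 38] + [11, 33] -> [11, 29, 33, 38]
Merge: [9, 14, 19, 46] + [11, 29, 33, 38] -> [9, 11, 14, 19, 29, 33, 38, 46]

Final sorted array: [9, 11, 14, 19, 29, 33, 38, 46]

The merge sort proceeds by recursively splitting the array and merging sorted halves.
After all merges, the sorted array is [9, 11, 14, 19, 29, 33, 38, 46].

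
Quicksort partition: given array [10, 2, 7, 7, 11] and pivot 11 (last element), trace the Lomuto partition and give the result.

Lomuto partition with pivot = 11:

Initial array: [10, 2, 7, 7, 11]

arr[0]=10 <= 11: swap with position 0, array becomes [10, 2, 7, 7, 11]
arr[1]=2 <= 11: swap with position 1, array becomes [10, 2, 7, 7, 11]
arr[2]=7 <= 11: swap with position 2, array becomes [10, 2, 7, 7, 11]
arr[3]=7 <= 11: swap with position 3, array becomes [10, 2, 7, 7, 11]

Place pivot at position 4: [10, 2, 7, 7, 11]
Pivot position: 4

After partitioning with pivot 11, the array becomes [10, 2, 7, 7, 11]. The pivot is placed at index 4. All elements to the left of the pivot are <= 11, and all elements to the right are > 11.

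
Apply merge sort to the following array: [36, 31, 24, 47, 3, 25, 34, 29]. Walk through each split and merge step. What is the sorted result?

Merge sort trace:

Split: [36, 31, 24, 47, 3, 25, 34, 29] -> [36, 31, 24, 47] and [3, 25, 34, 29]
  Split: [36, 31, 24, 47] -> [36, 31] and [24, 47]
    Split: [36, 31] -> [36] and [31]
    Merge: [36] + [31] -> [31, 36]
    Split: [24, 47] -> [24] and [47]
    Merge: [24] + [47] -> [24, 47]
  Merge: [31, 36] + [24, 47] -> [24, 31, 36, 47]
  Split: [3, 25, 34, 29] -> [3, 25] and [34, 29]
    Split: [3, 25] -> [3] and [25]
    Merge: [3] + [25] -> [3, 25]
    Split: [34, 29] -> [34] and [29]
    Merge: [34] + [29] -> [29, 34]
  Merge: [3, 25] + [29, 34] -> [3, 25, 29, 34]
Merge: [24, 31, 36, 47] + [3, 25, 29, 34] -> [3, 24, 25, 29, 31, 34, 36, 47]

Final sorted array: [3, 24, 25, 29, 31, 34, 36, 47]

The merge sort proceeds by recursively splitting the array and merging sorted halves.
After all merges, the sorted array is [3, 24, 25, 29, 31, 34, 36, 47].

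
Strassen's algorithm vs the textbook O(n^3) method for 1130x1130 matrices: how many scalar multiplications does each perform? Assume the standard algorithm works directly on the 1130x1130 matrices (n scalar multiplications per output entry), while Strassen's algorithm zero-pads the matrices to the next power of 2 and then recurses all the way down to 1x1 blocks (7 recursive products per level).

Matrix multiplication for 1130x1130 matrices:

Strassen's algorithm requires power-of-2 dimensions. Pad 1130x1130 to 2048x2048 (next power of 2).

Standard algorithm: 1130^3 = 1442897000 multiplications
Strassen's algorithm: 7^(log2(2048)) = 7^11 = 1977326743 multiplications
Difference: 1442897000 - 1977326743 = -534429743 (Strassen uses MORE here due to padding overhead — for small or just-over-power-of-2 n, padding can outweigh the per-level savings)

Standard: 1442897000 multiplications (1130^3). Strassen: 1977326743 multiplications (7^11, after padding to 2048x2048). Strassen reduces 8 recursive multiplications to 7 at each level.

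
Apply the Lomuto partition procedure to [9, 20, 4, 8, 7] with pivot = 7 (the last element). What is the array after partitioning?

Lomuto partition with pivot = 7:

Initial array: [9, 20, 4, 8, 7]

arr[0]=9 > 7: no swap
arr[1]=20 > 7: no swap
arr[2]=4 <= 7: swap with position 0, array becomes [4, 20, 9, 8, 7]
arr[3]=8 > 7: no swap

Place pivot at position 1: [4, 7, 9, 8, 20]
Pivot position: 1

After partitioning with pivot 7, the array becomes [4, 7, 9, 8, 20]. The pivot is placed at index 1. All elements to the left of the pivot are <= 7, and all elements to the right are > 7.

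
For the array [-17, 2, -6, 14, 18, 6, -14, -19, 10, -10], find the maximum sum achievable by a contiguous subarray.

Using Kadane's algorithm on [-17, 2, -6, 14, 18, 6, -14, -19, 10, -10]:

Scanning through the array:
Position 1 (value 2): max_ending_here = 2, max_so_far = 2
Position 2 (value -6): max_ending_here = -4, max_so_far = 2
Position 3 (value 14): max_ending_here = 14, max_so_far = 14
Position 4 (value 18): max_ending_here = 32, max_so_far = 32
Position 5 (value 6): max_ending_here = 38, max_so_far = 38
Position 6 (value -14): max_ending_here = 24, max_so_far = 38
Position 7 (value -19): max_ending_here = 5, max_so_far = 38
Position 8 (value 10): max_ending_here = 15, max_so_far = 38
Position 9 (value -10): max_ending_here = 5, max_so_far = 38

Maximum subarray: [14, 18, 6]
Maximum sum: 38

The maximum subarray is [14, 18, 6] with sum 38. This subarray runs from index 3 to index 5.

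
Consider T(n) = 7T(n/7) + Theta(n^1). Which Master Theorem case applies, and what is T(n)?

Master Theorem for T(n) = 7T(n/7) + O(n^1):

a = 7, b = 7, c = 1
log_b(a) = log_7(7) = 1.0000

Case 2: c = 1 = log_7(7) = 1.0000
T(n) = O(n^1 log n) = O(n log n)

For T(n) = 7T(n/7) + O(n^1): log_7(7) = 1.0000. This is Case 2 of the Master Theorem (c = log_b(a), equal work at all levels), giving O(n log n).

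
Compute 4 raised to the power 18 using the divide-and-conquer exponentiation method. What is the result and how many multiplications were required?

Computing 4^18 by squaring (build up from 4^1; each line after the first costs one multiplication):

4^1 = 4
4^2 = (4^1)^2 = 4^2 = 16
4^4 = (4^2)^2 = 16^2 = 256
4^8 = (4^4)^2 = 256^2 = 65536
4^9 = 4 * 4^8 = 4 * 65536 = 262144
4^18 = (4^9)^2 = 262144^2 = 68719476736

Result: 68719476736
Multiplications needed: 5 (5 lines after 4^1)

4^18 = 68719476736. Using exponentiation by squaring, this requires 5 multiplications. The key idea: if the exponent is even, square the half-power; if odd, multiply by the base once.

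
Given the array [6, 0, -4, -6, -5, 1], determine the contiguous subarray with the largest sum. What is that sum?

Using Kadane's algorithm on [6, 0, -4, -6, -5, 1]:

Scanning through the array:
Position 1 (value 0): max_ending_here = 6, max_so_far = 6
Position 2 (value -4): max_ending_here = 2, max_so_far = 6
Position 3 (value -6): max_ending_here = -4, max_so_far = 6
Position 4 (value -5): max_ending_here = -5, max_so_far = 6
Position 5 (value 1): max_ending_here = 1, max_so_far = 6

Maximum subarray: [6]
Maximum sum: 6

The maximum subarray is [6] with sum 6. This subarray runs from index 0 to index 0.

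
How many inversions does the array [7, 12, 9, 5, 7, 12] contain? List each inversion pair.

Finding inversions in [7, 12, 9, 5, 7, 12]:

(0, 3): arr[0]=7 > arr[3]=5
(1, 2): arr[1]=12 > arr[2]=9
(1, 3): arr[1]=12 > arr[3]=5
(1, 4): arr[1]=12 > arr[4]=7
(2, 3): arr[2]=9 > arr[3]=5
(2, 4): arr[2]=9 > arr[4]=7

Total inversions: 6

The array has 6 inversion(s): (0,3), (1,2), (1,3), (1,4), (2,3), (2,4). Each pair (i,j) satisfies i < j and arr[i] > arr[j].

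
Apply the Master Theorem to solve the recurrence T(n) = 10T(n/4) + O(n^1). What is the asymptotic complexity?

Master Theorem for T(n) = 10T(n/4) + O(n^1):

a = 10, b = 4, c = 1
log_b(a) = log_4(10) = 1.6610

Case 1: c = 1 < log_4(10) = 1.6610
T(n) = O(n^(log_4 10))

For T(n) = 10T(n/4) + O(n^1): log_4(10) = 1.6610. This is Case 1 of the Master Theorem (c < log_b(a), work dominated by leaves), giving O(n^(log_4 10)).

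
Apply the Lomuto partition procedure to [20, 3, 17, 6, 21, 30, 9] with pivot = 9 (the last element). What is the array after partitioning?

Lomuto partition with pivot = 9:

Initial array: [20, 3, 17, 6, 21, 30, 9]

arr[0]=20 > 9: no swap
arr[1]=3 <= 9: swap with position 0, array becomes [3, 20, 17, 6, 21, 30, 9]
arr[2]=17 > 9: no swap
arr[3]=6 <= 9: swap with position 1, array becomes [3, 6, 17, 20, 21, 30, 9]
arr[4]=21 > 9: no swap
arr[5]=30 > 9: no swap

Place pivot at position 2: [3, 6, 9, 20, 21, 30, 17]
Pivot position: 2

After partitioning with pivot 9, the array becomes [3, 6, 9, 20, 21, 30, 17]. The pivot is placed at index 2. All elements to the left of the pivot are <= 9, and all elements to the right are > 9.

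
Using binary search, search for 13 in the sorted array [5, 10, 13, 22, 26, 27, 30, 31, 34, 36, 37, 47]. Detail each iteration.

Binary search for 13 in [5, 10, 13, 22, 26, 27, 30, 31, 34, 36, 37, 47]:

lo=0, hi=11, mid=5, arr[mid]=27 -> 27 > 13, search left half
lo=0, hi=4, mid=2, arr[mid]=13 -> Found target at index 2!

Binary search finds 13 at index 2 after 2 comparisons. The search repeatedly halves the search space by comparing with the middle element.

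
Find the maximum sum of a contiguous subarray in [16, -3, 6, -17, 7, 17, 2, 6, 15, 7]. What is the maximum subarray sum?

Using Kadane's algorithm on [16, -3, 6, -17, 7, 17, 2, 6, 15, 7]:

Scanning through the array:
Position 1 (value -3): max_ending_here = 13, max_so_far = 16
Position 2 (value 6): max_ending_here = 19, max_so_far = 19
Position 3 (value -17): max_ending_here = 2, max_so_far = 19
Position 4 (value 7): max_ending_here = 9, max_so_far = 19
Position 5 (value 17): max_ending_here = 26, max_so_far = 26
Position 6 (value 2): max_ending_here = 28, max_so_far = 28
Position 7 (value 6): max_ending_here = 34, max_so_far = 34
Position 8 (value 15): max_ending_here = 49, max_so_far = 49
Position 9 (value 7): max_ending_here = 56, max_so_far = 56

Maximum subarray: [16, -3, 6, -17, 7, 17, 2, 6, 15, 7]
Maximum sum: 56

The maximum subarray is [16, -3, 6, -17, 7, 17, 2, 6, 15, 7] with sum 56. This subarray runs from index 0 to index 9.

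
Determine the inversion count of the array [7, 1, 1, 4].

Finding inversions in [7, 1, 1, 4]:

(0, 1): arr[0]=7 > arr[1]=1
(0, 2): arr[0]=7 > arr[2]=1
(0, 3): arr[0]=7 > arr[3]=4

Total inversions: 3

The array has 3 inversion(s): (0,1), (0,2), (0,3). Each pair (i,j) satisfies i < j and arr[i] > arr[j].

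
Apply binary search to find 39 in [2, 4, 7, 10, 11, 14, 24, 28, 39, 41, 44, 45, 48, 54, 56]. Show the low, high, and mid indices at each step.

Binary search for 39 in [2, 4, 7, 10, 11, 14, 24, 28, 39, 41, 44, 45, 48, 54, 56]:

lo=0, hi=14, mid=7, arr[mid]=28 -> 28 < 39, search right half
lo=8, hi=14, mid=11, arr[mid]=45 -> 45 > 39, search left half
lo=8, hi=10, mid=9, arr[mid]=41 -> 41 > 39, search left half
lo=8, hi=8, mid=8, arr[mid]=39 -> Found target at index 8!

Binary search finds 39 at index 8 after 4 comparisons. The search repeatedly halves the search space by comparing with the middle element.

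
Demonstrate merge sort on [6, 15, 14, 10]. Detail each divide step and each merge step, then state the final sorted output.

Merge sort trace:

Split: [6, 15, 14, 10] -> [6, 15] and [14, 10]
  Split: [6, 15] -> [6] and [15]
  Merge: [6] + [15] -> [6, 15]
  Split: [14, 10] -> [14] and [10]
  Merge: [14] + [10] -> [10, 14]
Merge: [6, 15] + [10, 14] -> [6, 10, 14, 15]

Final sorted array: [6, 10, 14, 15]

The merge sort proceeds by recursively splitting the array and merging sorted halves.
After all merges, the sorted array is [6, 10, 14, 15].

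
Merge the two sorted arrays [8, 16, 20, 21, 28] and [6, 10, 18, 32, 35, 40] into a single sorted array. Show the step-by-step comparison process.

Merging process:

Compare 8 vs 6: take 6 from right. Merged: [6]
Compare 8 vs 10: take 8 from left. Merged: [6, 8]
Compare 16 vs 10: take 10 from right. Merged: [6, 8, 10]
Compare 16 vs 18: take 16 from left. Merged: [6, 8, 10, 16]
Compare 20 vs 18: take 18 from right. Merged: [6, 8, 10, 16, 18]
Compare 20 vs 32: take 20 from left. Merged: [6, 8, 10, 16, 18, 20]
Compare 21 vs 32: take 21 from left. Merged: [6, 8, 10, 16, 18, 20, 21]
Compare 28 vs 32: take 28 from left. Merged: [6, 8, 10, 16, 18, 20, 21, 28]
Append remaining from right: [32, 35, 40]. Merged: [6, 8, 10, 16, 18, 20, 21, 28, 32, 35, 40]

Final merged array: [6, 8, 10, 16, 18, 20, 21, 28, 32, 35, 40]
Total comparisons: 8

The merged array is [6, 8, 10, 16, 18, 20, 21, 28, 32, 35, 40], requiring 8 comparisons. The merge step runs in O(n) time where n is the total number of elements.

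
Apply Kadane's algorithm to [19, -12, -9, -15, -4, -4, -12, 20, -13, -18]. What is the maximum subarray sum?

Using Kadane's algorithm on [19, -12, -9, -15, -4, -4, -12, 20, -13, -18]:

Scanning through the array:
Position 1 (value -12): max_ending_here = 7, max_so_far = 19
Position 2 (value -9): max_ending_here = -2, max_so_far = 19
Position 3 (value -15): max_ending_here = -15, max_so_far = 19
Position 4 (value -4): max_ending_here = -4, max_so_far = 19
Position 5 (value -4): max_ending_here = -4, max_so_far = 19
Position 6 (value -12): max_ending_here = -12, max_so_far = 19
Position 7 (value 20): max_ending_here = 20, max_so_far = 20
Position 8 (value -13): max_ending_here = 7, max_so_far = 20
Position 9 (value -18): max_ending_here = -11, max_so_far = 20

Maximum subarray: [20]
Maximum sum: 20

The maximum subarray is [20] with sum 20. This subarray runs from index 7 to index 7.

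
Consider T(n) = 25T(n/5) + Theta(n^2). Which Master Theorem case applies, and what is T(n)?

Master Theorem for T(n) = 25T(n/5) + O(n^2):

a = 25, b = 5, c = 2
log_b(a) = log_5(25) = 2.0000

Case 2: c = 2 = log_5(25) = 2.0000
T(n) = O(n^2 log n) = O(n^2 log n)

For T(n) = 25T(n/5) + O(n^2): log_5(25) = 2.0000. This is Case 2 of the Master Theorem (c = log_b(a), equal work at all levels), giving O(n^2 log n).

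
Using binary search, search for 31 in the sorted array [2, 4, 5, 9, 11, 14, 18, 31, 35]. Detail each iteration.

Binary search for 31 in [2, 4, 5, 9, 11, 14, 18, 31, 35]:

lo=0, hi=8, mid=4, arr[mid]=11 -> 11 < 31, search right half
lo=5, hi=8, mid=6, arr[mid]=18 -> 18 < 31, search right half
lo=7, hi=8, mid=7, arr[mid]=31 -> Found target at index 7!

Binary search finds 31 at index 7 after 3 comparisons. The search repeatedly halves the search space by comparing with the middle element.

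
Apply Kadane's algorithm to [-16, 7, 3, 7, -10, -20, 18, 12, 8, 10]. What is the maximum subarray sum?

Using Kadane's algorithm on [-16, 7, 3, 7, -10, -20, 18, 12, 8, 10]:

Scanning through the array:
Position 1 (value 7): max_ending_here = 7, max_so_far = 7
Position 2 (value 3): max_ending_here = 10, max_so_far = 10
Position 3 (value 7): max_ending_here = 17, max_so_far = 17
Position 4 (value -10): max_ending_here = 7, max_so_far = 17
Position 5 (value -20): max_ending_here = -13, max_so_far = 17
Position 6 (value 18): max_ending_here = 18, max_so_far = 18
Position 7 (value 12): max_ending_here = 30, max_so_far = 30
Position 8 (value 8): max_ending_here = 38, max_so_far = 38
Position 9 (value 10): max_ending_here = 48, max_so_far = 48

Maximum subarray: [18, 12, 8, 10]
Maximum sum: 48

The maximum subarray is [18, 12, 8, 10] with sum 48. This subarray runs from index 6 to index 9.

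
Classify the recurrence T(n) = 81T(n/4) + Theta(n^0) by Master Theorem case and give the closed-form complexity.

Master Theorem for T(n) = 81T(n/4) + O(n^0):

a = 81, b = 4, c = 0
log_b(a) = log_4(81) = 3.1699

Case 1: c = 0 < log_4(81) = 3.1699
T(n) = O(n^(log_4 81))

For T(n) = 81T(n/4) + O(n^0): log_4(81) = 3.1699. This is Case 1 of the Master Theorem (c < log_b(a), work dominated by leaves), giving O(n^(log_4 81)).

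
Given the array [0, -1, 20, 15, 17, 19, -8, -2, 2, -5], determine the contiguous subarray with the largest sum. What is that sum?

Using Kadane's algorithm on [0, -1, 20, 15, 17, 19, -8, -2, 2, -5]:

Scanning through the array:
Position 1 (value -1): max_ending_here = -1, max_so_far = 0
Position 2 (value 20): max_ending_here = 20, max_so_far = 20
Position 3 (value 15): max_ending_here = 35, max_so_far = 35
Position 4 (value 17): max_ending_here = 52, max_so_far = 52
Position 5 (value 19): max_ending_here = 71, max_so_far = 71
Position 6 (value -8): max_ending_here = 63, max_so_far = 71
Position 7 (value -2): max_ending_here = 61, max_so_far = 71
Position 8 (value 2): max_ending_here = 63, max_so_far = 71
Position 9 (value -5): max_ending_here = 58, max_so_far = 71

Maximum subarray: [20, 15, 17, 19]
Maximum sum: 71

The maximum subarray is [20, 15, 17, 19] with sum 71. This subarray runs from index 2 to index 5.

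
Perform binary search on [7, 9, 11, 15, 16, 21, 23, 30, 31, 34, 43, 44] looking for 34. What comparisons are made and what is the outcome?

Binary search for 34 in [7, 9, 11, 15, 16, 21, 23, 30, 31, 34, 43, 44]:

lo=0, hi=11, mid=5, arr[mid]=21 -> 21 < 34, search right half
lo=6, hi=11, mid=8, arr[mid]=31 -> 31 < 34, search right half
lo=9, hi=11, mid=10, arr[mid]=43 -> 43 > 34, search left half
lo=9, hi=9, mid=9, arr[mid]=34 -> Found target at index 9!

Binary search finds 34 at index 9 after 4 comparisons. The search repeatedly halves the search space by comparing with the middle element.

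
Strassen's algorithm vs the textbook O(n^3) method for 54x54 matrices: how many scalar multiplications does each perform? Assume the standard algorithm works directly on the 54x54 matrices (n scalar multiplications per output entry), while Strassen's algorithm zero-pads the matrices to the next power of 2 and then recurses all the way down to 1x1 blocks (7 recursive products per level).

Matrix multiplication for 54x54 matrices:

Strassen's algorithm requires power-of-2 dimensions. Pad 54x54 to 64x64 (next power of 2).

Standard algorithm: 54^3 = 157464 multiplications
Strassen's algorithm: 7^(log2(64)) = 7^6 = 117649 multiplications
Savings: 157464 - 117649 = 39815 multiplications

Standard: 157464 multiplications (54^3). Strassen: 117649 multiplications (7^6, after padding to 64x64). Strassen reduces 8 recursive multiplications to 7 at each level.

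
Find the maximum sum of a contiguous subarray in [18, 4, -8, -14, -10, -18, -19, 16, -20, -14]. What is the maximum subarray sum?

Using Kadane's algorithm on [18, 4, -8, -14, -10, -18, -19, 16, -20, -14]:

Scanning through the array:
Position 1 (value 4): max_ending_here = 22, max_so_far = 22
Position 2 (value -8): max_ending_here = 14, max_so_far = 22
Position 3 (value -14): max_ending_here = 0, max_so_far = 22
Position 4 (value -10): max_ending_here = -10, max_so_far = 22
Position 5 (value -18): max_ending_here = -18, max_so_far = 22
Position 6 (value -19): max_ending_here = -19, max_so_far = 22
Position 7 (value 16): max_ending_here = 16, max_so_far = 22
Position 8 (value -20): max_ending_here = -4, max_so_far = 22
Position 9 (value -14): max_ending_here = -14, max_so_far = 22

Maximum subarray: [18, 4]
Maximum sum: 22

The maximum subarray is [18, 4] with sum 22. This subarray runs from index 0 to index 1.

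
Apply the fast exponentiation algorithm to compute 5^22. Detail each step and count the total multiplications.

Computing 5^22 by squaring (build up from 5^1; each line after the first costs one multiplication):

5^1 = 5
5^2 = (5^1)^2 = 5^2 = 25
5^4 = (5^2)^2 = 25^2 = 625
5^5 = 5 * 5^4 = 5 * 625 = 3125
5^10 = (5^5)^2 = 3125^2 = 9765625
5^11 = 5 * 5^10 = 5 * 9765625 = 48828125
5^22 = (5^11)^2 = 48828125^2 = 2384185791015625

Result: 2384185791015625
Multiplications needed: 6 (6 lines after 5^1)

5^22 = 2384185791015625. Using exponentiation by squaring, this requires 6 multiplications. The key idea: if the exponent is even, square the half-power; if odd, multiply by the base once.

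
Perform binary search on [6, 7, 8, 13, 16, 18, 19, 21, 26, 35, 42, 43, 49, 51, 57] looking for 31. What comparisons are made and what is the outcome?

Binary search for 31 in [6, 7, 8, 13, 16, 18, 19, 21, 26, 35, 42, 43, 49, 51, 57]:

lo=0, hi=14, mid=7, arr[mid]=21 -> 21 < 31, search right half
lo=8, hi=14, mid=11, arr[mid]=43 -> 43 > 31, search left half
lo=8, hi=10, mid=9, arr[mid]=35 -> 35 > 31, search left half
lo=8, hi=8, mid=8, arr[mid]=26 -> 26 < 31, search right half
lo=9 > hi=8, target 31 not found

Binary search determines that 31 is not in the array after 4 comparisons. The search space was exhausted without finding the target.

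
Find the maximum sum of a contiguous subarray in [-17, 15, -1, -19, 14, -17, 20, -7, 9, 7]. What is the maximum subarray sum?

Using Kadane's algorithm on [-17, 15, -1, -19, 14, -17, 20, -7, 9, 7]:

Scanning through the array:
Position 1 (value 15): max_ending_here = 15, max_so_far = 15
Position 2 (value -1): max_ending_here = 14, max_so_far = 15
Position 3 (value -19): max_ending_here = -5, max_so_far = 15
Position 4 (value 14): max_ending_here = 14, max_so_far = 15
Position 5 (value -17): max_ending_here = -3, max_so_far = 15
Position 6 (value 20): max_ending_here = 20, max_so_far = 20
Position 7 (value -7): max_ending_here = 13, max_so_far = 20
Position 8 (value 9): max_ending_here = 22, max_so_far = 22
Position 9 (value 7): max_ending_here = 29, max_so_far = 29

Maximum subarray: [20, -7, 9, 7]
Maximum sum: 29

The maximum subarray is [20, -7, 9, 7] with sum 29. This subarray runs from index 6 to index 9.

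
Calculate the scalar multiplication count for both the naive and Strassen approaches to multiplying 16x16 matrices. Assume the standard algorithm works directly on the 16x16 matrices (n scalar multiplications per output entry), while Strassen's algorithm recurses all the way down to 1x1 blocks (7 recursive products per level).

Matrix multiplication for 16x16 matrices:

Standard algorithm: 16^3 = 4096 multiplications
Strassen's algorithm: 7^(log2(16)) = 7^4 = 2401 multiplications
Savings: 4096 - 2401 = 1695 multiplications

Standard: 4096 multiplications (16^3). Strassen: 2401 multiplications (7^4). Strassen reduces 8 recursive multiplications to 7 at each level.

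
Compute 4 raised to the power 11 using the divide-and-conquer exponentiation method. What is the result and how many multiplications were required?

Computing 4^11 by squaring (build up from 4^1; each line after the first costs one multiplication):

4^1 = 4
4^2 = (4^1)^2 = 4^2 = 16
4^4 = (4^2)^2 = 16^2 = 256
4^5 = 4 * 4^4 = 4 * 256 = 1024
4^10 = (4^5)^2 = 1024^2 = 1048576
4^11 = 4 * 4^10 = 4 * 1048576 = 4194304

Result: 4194304
Multiplications needed: 5 (5 lines after 4^1)

4^11 = 4194304. Using exponentiation by squaring, this requires 5 multiplications. The key idea: if the exponent is even, square the half-power; if odd, multiply by the base once.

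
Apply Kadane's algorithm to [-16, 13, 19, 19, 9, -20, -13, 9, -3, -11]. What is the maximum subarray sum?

Using Kadane's algorithm on [-16, 13, 19, 19, 9, -20, -13, 9, -3, -11]:

Scanning through the array:
Position 1 (value 13): max_ending_here = 13, max_so_far = 13
Position 2 (value 19): max_ending_here = 32, max_so_far = 32
Position 3 (value 19): max_ending_here = 51, max_so_far = 51
Position 4 (value 9): max_ending_here = 60, max_so_far = 60
Position 5 (value -20): max_ending_here = 40, max_so_far = 60
Position 6 (value -13): max_ending_here = 27, max_so_far = 60
Position 7 (value 9): max_ending_here = 36, max_so_far = 60
Position 8 (value -3): max_ending_here = 33, max_so_far = 60
Position 9 (value -11): max_ending_here = 22, max_so_far = 60

Maximum subarray: [13, 19, 19, 9]
Maximum sum: 60

The maximum subarray is [13, 19, 19, 9] with sum 60. This subarray runs from index 1 to index 4.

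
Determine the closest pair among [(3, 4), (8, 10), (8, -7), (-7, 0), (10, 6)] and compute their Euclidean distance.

Computing all pairwise distances among 5 points:

d((3, 4), (8, 10)) = 7.8102
d((3, 4), (8, -7)) = 12.083
d((3, 4), (-7, 0)) = 10.7703
d((3, 4), (10, 6)) = 7.2801
d((8, 10), (8, -7)) = 17.0
d((8, 10), (-7, 0)) = 18.0278
d((8, 10), (10, 6)) = 4.4721 <-- minimum
d((8, -7), (-7, 0)) = 16.5529
d((8, -7), (10, 6)) = 13.1529
d((-7, 0), (10, 6)) = 18.0278

Closest pair: (8, 10) and (10, 6) with distance 4.4721

The closest pair is (8, 10) and (10, 6) with Euclidean distance 4.4721. For 5 points, brute-force pairwise comparison is shown above. For large n, the divide-and-conquer algorithm (sort by x, recurse on halves, check the dividing strip) achieves O(n log n).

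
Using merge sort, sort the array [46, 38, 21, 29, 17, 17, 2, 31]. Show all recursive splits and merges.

Merge sort trace:

Split: [46, 38, 21, 29, 17, 17, 2, 31] -> [46, 38, 21, 29] and [17, 17, 2, 31]
  Split: [46, 38, 21, 29] -> [46, 38] and [21, 29]
    Split: [46, 38] -> [46] and [38]
    Merge: [46] + [38] -> [38, 46]
    Split: [21, 29] -> [21] and [29]
    Merge: [21] + [29] -> [21, 29]
  Merge: [38, 46] + [21, 29] -> [21, 29, 38, 46]
  Split: [17, 17, 2, 31] -> [17, 17] and [2, 31]
    Split: [17, 17] -> [17] and [17]
    Merge: [17] + [17] -> [17, 17]
    Split: [2, 31] -> [2] and [31]
    Merge: [2] + [31] -> [2, 31]
  Merge: [17, 17] + [2, 31] -> [2, 17, 17, 31]
Merge: [21, 29, 38, 46] + [2, 17, 17, 31] -> [2, 17, 17, 21, 29, 31, 38, 46]

Final sorted array: [2, 17, 17, 21, 29, 31, 38, 46]

The merge sort proceeds by recursively splitting the array and merging sorted halves.
After all merges, the sorted array is [2, 17, 17, 21, 29, 31, 38, 46].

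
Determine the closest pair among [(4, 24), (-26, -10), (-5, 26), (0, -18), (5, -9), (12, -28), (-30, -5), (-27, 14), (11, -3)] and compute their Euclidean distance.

Computing all pairwise distances among 9 points:

d((4, 24), (-26, -10)) = 45.3431
d((4, 24), (-5, 26)) = 9.2195
d((4, 24), (0, -18)) = 42.19
d((4, 24), (5, -9)) = 33.0151
d((4, 24), (12, -28)) = 52.6118
d((4, 24), (-30, -5)) = 44.6878
d((4, 24), (-27, 14)) = 32.573
d((4, 24), (11, -3)) = 27.8927
d((-26, -10), (-5, 26)) = 41.6773
d((-26, -10), (0, -18)) = 27.2029
d((-26, -10), (5, -9)) = 31.0161
d((-26, -10), (12, -28)) = 42.0476
d((-26, -10), (-30, -5)) = 6.4031 <-- minimum
d((-26, -10), (-27, 14)) = 24.0208
d((-26, -10), (11, -3)) = 37.6563
d((-5, 26), (0, -18)) = 44.2832
d((-5, 26), (5, -9)) = 36.4005
d((-5, 26), (12, -28)) = 56.6127
d((-5, 26), (-30, -5)) = 39.8246
d((-5, 26), (-27, 14)) = 25.0599
d((-5, 26), (11, -3)) = 33.121
d((0, -18), (5, -9)) = 10.2956
d((0, -18), (12, -28)) = 15.6205
d((0, -18), (-30, -5)) = 32.6956
d((0, -18), (-27, 14)) = 41.8688
d((0, -18), (11, -3)) = 18.6011
d((5, -9), (12, -28)) = 20.2485
d((5, -9), (-30, -5)) = 35.2278
d((5, -9), (-27, 14)) = 39.4081
d((5, -9), (11, -3)) = 8.4853
d((12, -28), (-30, -5)) = 47.8853
d((12, -28), (-27, 14)) = 57.3149
d((12, -28), (11, -3)) = 25.02
d((-30, -5), (-27, 14)) = 19.2354
d((-30, -5), (11, -3)) = 41.0488
d((-27, 14), (11, -3)) = 41.6293

Closest pair: (-26, -10) and (-30, -5) with distance 6.4031

The closest pair is (-26, -10) and (-30, -5) with Euclidean distance 6.4031. For 9 points, brute-force pairwise comparison is shown above. For large n, the divide-and-conquer algorithm (sort by x, recurse on halves, check the dividing strip) achieves O(n log n).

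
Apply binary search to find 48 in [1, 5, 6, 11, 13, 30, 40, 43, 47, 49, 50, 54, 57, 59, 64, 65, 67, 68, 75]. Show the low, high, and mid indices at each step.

Binary search for 48 in [1, 5, 6, 11, 13, 30, 40, 43, 47, 49, 50, 54, 57, 59, 64, 65, 67, 68, 75]:

lo=0, hi=18, mid=9, arr[mid]=49 -> 49 > 48, search left half
lo=0, hi=8, mid=4, arr[mid]=13 -> 13 < 48, search right half
lo=5, hi=8, mid=6, arr[mid]=40 -> 40 < 48, search right half
lo=7, hi=8, mid=7, arr[mid]=43 -> 43 < 48, search right half
lo=8, hi=8, mid=8, arr[mid]=47 -> 47 < 48, search right half
lo=9 > hi=8, target 48 not found

Binary search determines that 48 is not in the array after 5 comparisons. The search space was exhausted without finding the target.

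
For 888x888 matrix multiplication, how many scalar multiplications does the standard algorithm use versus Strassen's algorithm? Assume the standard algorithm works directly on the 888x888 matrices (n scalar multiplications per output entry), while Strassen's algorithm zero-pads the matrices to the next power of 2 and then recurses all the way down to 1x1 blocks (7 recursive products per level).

Matrix multiplication for 888x888 matrices:

Strassen's algorithm requires power-of-2 dimensions. Pad 888x888 to 1024x1024 (next power of 2).

Standard algorithm: 888^3 = 700227072 multiplications
Strassen's algorithm: 7^(log2(1024)) = 7^10 = 282475249 multiplications
Savings: 700227072 - 282475249 = 417751823 multiplications

Standard: 700227072 multiplications (888^3). Strassen: 282475249 multiplications (7^10, after padding to 1024x1024). Strassen reduces 8 recursive multiplications to 7 at each level.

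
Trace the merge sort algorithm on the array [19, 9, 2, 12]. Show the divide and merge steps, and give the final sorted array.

Merge sort trace:

Split: [19, 9, 2, 12] -> [19, 9] and [2, 12]
  Split: [19, 9] -> [19] and [9]
  Merge: [19] + [9] -> [9, 19]
  Split: [2, 12] -> [2] and [12]
  Merge: [2] + [12] -> [2, 12]
Merge: [9, 19] + [2, 12] -> [2, 9, 12, 19]

Final sorted array: [2, 9, 12, 19]

The merge sort proceeds by recursively splitting the array and merging sorted halves.
After all merges, the sorted array is [2, 9, 12, 19].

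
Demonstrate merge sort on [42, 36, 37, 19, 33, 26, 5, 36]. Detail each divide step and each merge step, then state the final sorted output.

Merge sort trace:

Split: [42, 36, 37, 19, 33, 26, 5, 36] -> [42, 36, 37, 19] and [33, 26, 5, 36]
  Split: [42, 36, 37, 19] -> [42, 36] and [37, 19]
    Split: [42, 36] -> [42] and [36]
    Merge: [42] + [36] -> [36, 42]
    Split: [37, 19] -> [37] and [19]
    Merge: [37] + [19] -> [19, 37]
  Merge: [36, 42] + [19, 37] -> [19, 36, 37, 42]
  Split: [33, 26, 5, 36] -> [33, 26] and [5, 36]
    Split: [33, 26] -> [33] and [26]
    Merge: [33] + [26] -> [26, 33]
    Split: [5, 36] -> [5] and [36]
    Merge: [5] + [36] -> [5, 36]
  Merge: [26, 33] + [5, 36] -> [5, 26, 33, 36]
Merge: [19, 36, 37, 42] + [5, 26, 33, 36] -> [5, 19, 26, 33, 36, 36, 37, 42]

Final sorted array: [5, 19, 26, 33, 36, 36, 37, 42]

The merge sort proceeds by recursively splitting the array and merging sorted halves.
After all merges, the sorted array is [5, 19, 26, 33, 36, 36, 37, 42].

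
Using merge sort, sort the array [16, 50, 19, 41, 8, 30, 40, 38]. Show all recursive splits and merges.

Merge sort trace:

Split: [16, 50, 19, 41, 8, 30, 40, 38] -> [16, 50, 19, 41] and [8, 30, 40, 38]
  Split: [16, 50, 19, 41] -> [16, 50] and [19, 41]
    Split: [16, 50] -> [16] and [50]
    Merge: [16] + [50] -> [16, 50]
    Split: [19, 41] -> [19] and [41]
    Merge: [19] + [41] -> [19, 41]
  Merge: [16, 50] + [19, 41] -> [16, 19, 41, 50]
  Split: [8, 30, 40, 38] -> [8, 30] and [40, 38]
    Split: [8, 30] -> [8] and [30]
    Merge: [8] + [30] -> [8, 30]
    Split: [40, 38] -> [40] and [38]
    Merge: [40] + [38] -> [38, 40]
  Merge: [8, 30] + [38, 40] -> [8, 30, 38, 40]
Merge: [16, 19, 41, 50] + [8, 30, 38, 40] -> [8, 16, 19, 30, 38, 40, 41, 50]

Final sorted array: [8, 16, 19, 30, 38, 40, 41, 50]

The merge sort proceeds by recursively splitting the array and merging sorted halves.
After all merges, the sorted array is [8, 16, 19, 30, 38, 40, 41, 50].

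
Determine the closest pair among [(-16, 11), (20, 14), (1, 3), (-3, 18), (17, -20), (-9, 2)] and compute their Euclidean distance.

Computing all pairwise distances among 6 points:

d((-16, 11), (20, 14)) = 36.1248
d((-16, 11), (1, 3)) = 18.7883
d((-16, 11), (-3, 18)) = 14.7648
d((-16, 11), (17, -20)) = 45.2769
d((-16, 11), (-9, 2)) = 11.4018
d((20, 14), (1, 3)) = 21.9545
d((20, 14), (-3, 18)) = 23.3452
d((20, 14), (17, -20)) = 34.1321
d((20, 14), (-9, 2)) = 31.3847
d((1, 3), (-3, 18)) = 15.5242
d((1, 3), (17, -20)) = 28.0179
d((1, 3), (-9, 2)) = 10.0499 <-- minimum
d((-3, 18), (17, -20)) = 42.9418
d((-3, 18), (-9, 2)) = 17.088
d((17, -20), (-9, 2)) = 34.0588

Closest pair: (1, 3) and (-9, 2) with distance 10.0499

The closest pair is (1, 3) and (-9, 2) with Euclidean distance 10.0499. For 6 points, brute-force pairwise comparison is shown above. For large n, the divide-and-conquer algorithm (sort by x, recurse on halves, check the dividing strip) achieves O(n log n).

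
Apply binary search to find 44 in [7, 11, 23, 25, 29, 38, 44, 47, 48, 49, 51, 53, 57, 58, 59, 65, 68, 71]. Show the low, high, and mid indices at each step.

Binary search for 44 in [7, 11, 23, 25, 29, 38, 44, 47, 48, 49, 51, 53, 57, 58, 59, 65, 68, 71]:

lo=0, hi=17, mid=8, arr[mid]=48 -> 48 > 44, search left half
lo=0, hi=7, mid=3, arr[mid]=25 -> 25 < 44, search right half
lo=4, hi=7, mid=5, arr[mid]=38 -> 38 < 44, search right half
lo=6, hi=7, mid=6, arr[mid]=44 -> Found target at index 6!

Binary search finds 44 at index 6 after 4 comparisons. The search repeatedly halves the search space by comparing with the middle element.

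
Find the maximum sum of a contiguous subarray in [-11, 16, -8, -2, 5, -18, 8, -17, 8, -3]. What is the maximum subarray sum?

Using Kadane's algorithm on [-11, 16, -8, -2, 5, -18, 8, -17, 8, -3]:

Scanning through the array:
Position 1 (value 16): max_ending_here = 16, max_so_far = 16
Position 2 (value -8): max_ending_here = 8, max_so_far = 16
Position 3 (value -2): max_ending_here = 6, max_so_far = 16
Position 4 (value 5): max_ending_here = 11, max_so_far = 16
Position 5 (value -18): max_ending_here = -7, max_so_far = 16
Position 6 (value 8): max_ending_here = 8, max_so_far = 16
Position 7 (value -17): max_ending_here = -9, max_so_far = 16
Position 8 (value 8): max_ending_here = 8, max_so_far = 16
Position 9 (value -3): max_ending_here = 5, max_so_far = 16

Maximum subarray: [16]
Maximum sum: 16

The maximum subarray is [16] with sum 16. This subarray runs from index 1 to index 1.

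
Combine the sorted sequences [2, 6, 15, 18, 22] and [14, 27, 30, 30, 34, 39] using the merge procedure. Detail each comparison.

Merging process:

Compare 2 vs 14: take 2 from left. Merged: [2]
Compare 6 vs 14: take 6 from left. Merged: [2, 6]
Compare 15 vs 14: take 14 from right. Merged: [2, 6, 14]
Compare 15 vs 27: take 15 from left. Merged: [2, 6, 14, 15]
Compare 18 vs 27: take 18 from left. Merged: [2, 6, 14, 15, 18]
Compare 22 vs 27: take 22 from left. Merged: [2, 6, 14, 15, 18, 22]
Append remaining from right: [27, 30, 30, 34, 39]. Merged: [2, 6, 14, 15, 18, 22, 27, 30, 30, 34, 39]

Final merged array: [2, 6, 14, 15, 18, 22, 27, 30, 30, 34, 39]
Total comparisons: 6

The merged array is [2, 6, 14, 15, 18, 22, 27, 30, 30, 34, 39], requiring 6 comparisons. The merge step runs in O(n) time where n is the total number of elements.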